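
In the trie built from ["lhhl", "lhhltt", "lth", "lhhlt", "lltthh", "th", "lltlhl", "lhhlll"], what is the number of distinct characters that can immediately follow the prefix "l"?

Walk "l" from the root, arriving at one node.
Distinct next characters after "l": h, l, t.
That node has 3 child edges.

3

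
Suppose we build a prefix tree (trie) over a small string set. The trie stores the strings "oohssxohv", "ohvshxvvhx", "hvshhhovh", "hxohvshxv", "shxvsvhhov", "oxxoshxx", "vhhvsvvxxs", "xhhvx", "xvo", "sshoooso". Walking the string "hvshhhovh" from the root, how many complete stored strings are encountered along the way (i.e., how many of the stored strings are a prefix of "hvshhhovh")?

Check each prefix of "hvshhhovh" against the stored set — each match is an end-marker on the path.
Prefixes of the query that are stored words: "hvshhhovh"
Count: 1

1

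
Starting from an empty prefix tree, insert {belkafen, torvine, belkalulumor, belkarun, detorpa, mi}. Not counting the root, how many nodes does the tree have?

34

Count nodes per top-level branch (shared prefixes stored once):
  'b'-branch (belkafen, belkalulumor, belkarun): 18 nodes
  'd'-branch (detorpa): 7 nodes
  'm'-branch (mi): 2 nodes
  't'-branch (torvine): 7 nodes
Sum: 34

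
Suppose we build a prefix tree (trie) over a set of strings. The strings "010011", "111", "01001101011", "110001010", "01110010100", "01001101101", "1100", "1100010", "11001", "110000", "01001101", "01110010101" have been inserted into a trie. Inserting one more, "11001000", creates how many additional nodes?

3

Walking "11001000" from the root, the first 5 characters ("11001") follow existing edges; "0" is the first miss.
So 8 − 5 = 3 new nodes.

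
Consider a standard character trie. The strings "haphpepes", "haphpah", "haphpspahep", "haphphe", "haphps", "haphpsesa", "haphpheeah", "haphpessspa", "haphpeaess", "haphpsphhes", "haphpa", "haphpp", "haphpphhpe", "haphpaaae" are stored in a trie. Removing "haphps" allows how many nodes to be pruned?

0

After clearing the end-marker at "haphps", prune upward until reaching a node still needed by another word.
Every node on "haphps" is still needed (e.g. by "haphpspahep"), so nothing is freed.
Nodes removed: 0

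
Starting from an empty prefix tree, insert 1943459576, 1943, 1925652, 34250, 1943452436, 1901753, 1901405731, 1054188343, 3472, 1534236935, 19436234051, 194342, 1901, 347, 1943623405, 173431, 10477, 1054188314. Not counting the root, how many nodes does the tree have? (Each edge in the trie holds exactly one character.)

73

Count nodes per top-level branch (shared prefixes stored once):
  '1'-branch (10477, 1054188314, 1054188343, 1534236935, 173431, 1901, 1901405731, 1901753, 1925652, 1943, 194342, 1943452436, 1943459576, 1943623405, 19436234051): 66 nodes
  '3'-branch (34250, 347, 3472): 7 nodes
Sum: 73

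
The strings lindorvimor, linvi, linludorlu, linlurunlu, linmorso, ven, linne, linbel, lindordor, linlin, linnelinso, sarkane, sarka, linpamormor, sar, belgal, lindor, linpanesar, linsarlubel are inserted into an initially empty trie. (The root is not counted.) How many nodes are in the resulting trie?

82

Insert word by word; a character creates a node only if that edge doesn't already exist:
  "lindorvimor" → 11 new (l, i, n, d, o, r, v, i, m, o, r)
  "linvi" → prefix "lin" already present; 2 new (v, i)
  "linludorlu" → prefix "lin" already present; 7 new (l, u, d, o, r, l, u)
  "linlurunlu" → prefix "linlu" already present; 5 new (r, u, n, l, u)
  "linmorso" → prefix "lin" already present; 5 new (m, o, r, s, o)
  "ven" → 3 new (v, e, n)
  "linne" → prefix "lin" already present; 2 new (n, e)
  "linbel" → prefix "lin" already present; 3 new (b, e, l)
  "lindordor" → prefix "lindor" already present; 3 new (d, o, r)
  "linlin" → prefix "linl" already present; 2 new (i, n)
  "linnelinso" → prefix "linne" already present; 5 new (l, i, n, s, o)
  "sarkane" → 7 new (s, a, r, k, a, n, e)
  "sarka" → prefix "sarka" already present; 0 new (none)
  "linpamormor" → prefix "lin" already present; 8 new (p, a, m, o, r, m, o, r)
  "sar" → prefix "sar" already present; 0 new (none)
  "belgal" → 6 new (b, e, l, g, a, l)
  "lindor" → prefix "lindor" already present; 0 new (none)
  "linpanesar" → prefix "linpa" already present; 5 new (n, e, s, a, r)
  "linsarlubel" → prefix "lin" already present; 8 new (s, a, r, l, u, b, e, l)
Total nodes = 11 + 2 + 7 + 5 + 5 + 3 + 2 + 3 + 3 + 2 + 5 + 7 + 0 + 8 + 0 + 6 + 0 + 5 + 8 = 82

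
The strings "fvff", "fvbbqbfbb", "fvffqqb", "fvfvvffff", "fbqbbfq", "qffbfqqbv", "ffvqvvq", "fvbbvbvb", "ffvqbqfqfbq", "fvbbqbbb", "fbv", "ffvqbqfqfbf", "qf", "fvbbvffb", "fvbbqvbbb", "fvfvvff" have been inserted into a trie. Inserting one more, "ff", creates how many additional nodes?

"ff" is already a full path in the trie; only an end-marker is added.
No new nodes are needed: 0.

0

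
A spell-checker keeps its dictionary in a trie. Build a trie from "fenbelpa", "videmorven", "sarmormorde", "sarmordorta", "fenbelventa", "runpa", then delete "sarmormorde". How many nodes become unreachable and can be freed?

A node on "sarmormorde"'s path can go only if nothing else ends at it or branches off below it.
The suffix "morde" (5 nodes) is used only by "sarmormorde"; the node for "sarmor" still has the child "d", so pruning stops there.
Nodes removed: 5

5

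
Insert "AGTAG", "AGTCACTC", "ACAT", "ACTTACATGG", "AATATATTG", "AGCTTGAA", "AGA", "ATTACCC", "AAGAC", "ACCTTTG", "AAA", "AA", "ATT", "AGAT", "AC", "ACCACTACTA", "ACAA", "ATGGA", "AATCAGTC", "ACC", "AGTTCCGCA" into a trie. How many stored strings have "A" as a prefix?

Walk to "A"; the words in its subtree are exactly those with that prefix.
Words under "A": AA, AAA, AAGAC, AATATATTG, AATCAGTC, AC, ACAA, ACAT, ACC, ACCACTACTA, ACCTTTG, ACTTACATGG, AGA, AGAT, AGCTTGAA, AGTAG, AGTCACTC, AGTTCCGCA, ATGGA, ATT, ATTACCC
Count: 21

21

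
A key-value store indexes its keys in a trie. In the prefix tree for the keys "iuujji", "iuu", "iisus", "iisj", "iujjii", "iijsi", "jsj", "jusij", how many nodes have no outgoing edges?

7

Leaves are exactly the stored words that no other stored word extends.
Those words: "iijsi", "iisj", "iisus", "iujjii", "iuujji", "jsj", "jusij"
Leaf count: 7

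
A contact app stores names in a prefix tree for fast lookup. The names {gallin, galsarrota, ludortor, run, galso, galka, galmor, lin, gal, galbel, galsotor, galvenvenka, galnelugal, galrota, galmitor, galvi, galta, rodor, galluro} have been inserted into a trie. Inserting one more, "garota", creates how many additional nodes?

4

The longest prefix of "garota" already in the trie is "ga" (length 2).
Each of the 4 remaining characters creates one node.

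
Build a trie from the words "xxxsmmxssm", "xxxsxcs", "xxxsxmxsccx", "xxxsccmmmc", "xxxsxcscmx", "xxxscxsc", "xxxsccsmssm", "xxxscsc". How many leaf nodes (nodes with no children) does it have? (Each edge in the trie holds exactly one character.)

7

Leaves are exactly the stored words that no other stored word extends.
Those words: "xxxsccmmmc", "xxxsccsmssm", "xxxscsc", "xxxscxsc", "xxxsmmxssm", "xxxsxcscmx", "xxxsxmxsccx"
Leaf count: 7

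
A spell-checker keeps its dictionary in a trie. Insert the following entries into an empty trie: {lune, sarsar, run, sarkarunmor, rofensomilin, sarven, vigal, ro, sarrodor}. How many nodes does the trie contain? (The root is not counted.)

45

Count nodes per top-level branch (shared prefixes stored once):
  'l'-branch (lune): 4 nodes
  'r'-branch (ro, rofensomilin, run): 14 nodes
  's'-branch (sarkarunmor, sarrodor, sarsar, sarven): 22 nodes
  'v'-branch (vigal): 5 nodes
Sum: 45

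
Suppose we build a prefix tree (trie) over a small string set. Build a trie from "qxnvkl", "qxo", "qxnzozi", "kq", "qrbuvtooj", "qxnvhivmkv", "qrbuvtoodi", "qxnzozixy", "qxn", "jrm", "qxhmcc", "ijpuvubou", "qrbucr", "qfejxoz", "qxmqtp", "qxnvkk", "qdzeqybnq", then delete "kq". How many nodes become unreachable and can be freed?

After clearing the end-marker at "kq", prune upward until reaching a node still needed by another word.
No other word shares any prefix with "kq", so all 2 of its nodes go.
Nodes removed: 2

2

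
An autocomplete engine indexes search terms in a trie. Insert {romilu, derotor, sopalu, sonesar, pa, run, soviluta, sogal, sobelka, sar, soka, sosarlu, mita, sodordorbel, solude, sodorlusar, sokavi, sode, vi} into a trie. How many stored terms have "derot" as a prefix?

Walk to "derot"; the words in its subtree are exactly those with that prefix.
Words under "derot": derotor
Count: 1

1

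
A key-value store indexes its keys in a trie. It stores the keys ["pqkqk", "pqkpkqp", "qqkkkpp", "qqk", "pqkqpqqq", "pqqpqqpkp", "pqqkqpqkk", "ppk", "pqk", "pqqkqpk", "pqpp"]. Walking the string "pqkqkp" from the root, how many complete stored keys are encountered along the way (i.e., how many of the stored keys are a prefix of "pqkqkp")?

2

Check each prefix of "pqkqkp" against the stored set — each match is an end-marker on the path.
Prefixes of the query that are stored words: "pqk", "pqkqk"
Count: 2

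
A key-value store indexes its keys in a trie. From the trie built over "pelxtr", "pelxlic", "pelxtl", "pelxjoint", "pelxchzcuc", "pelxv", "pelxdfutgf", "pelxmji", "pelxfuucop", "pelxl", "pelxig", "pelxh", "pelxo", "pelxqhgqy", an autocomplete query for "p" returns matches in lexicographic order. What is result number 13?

Filter for "p…" and sort: "pelxchzcuc", "pelxdfutgf", "pelxfuucop", "pelxh", "pelxig", "pelxjoint", "pelxl", "pelxlic", "pelxmji", "pelxo", "pelxqhgqy", "pelxtl", "pelxtr", "pelxv"
Position 13: pelxtr

pelxtr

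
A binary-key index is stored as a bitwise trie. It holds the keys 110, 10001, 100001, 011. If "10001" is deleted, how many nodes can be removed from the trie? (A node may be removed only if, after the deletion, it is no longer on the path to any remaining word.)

1

A node on "10001"'s path can go only if nothing else ends at it or branches off below it.
The suffix "1" (1 node) is used only by "10001"; the node for "1000" still has the child "0", so pruning stops there.
Nodes removed: 1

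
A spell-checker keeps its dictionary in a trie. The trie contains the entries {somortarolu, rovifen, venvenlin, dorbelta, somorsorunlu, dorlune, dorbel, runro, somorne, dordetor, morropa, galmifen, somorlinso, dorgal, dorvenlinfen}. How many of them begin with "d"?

Filter for entries beginning with "d":
Matches: "dorbel", "dorbelta", "dordetor", "dorgal", "dorlune", "dorvenlinfen"
Count: 6

6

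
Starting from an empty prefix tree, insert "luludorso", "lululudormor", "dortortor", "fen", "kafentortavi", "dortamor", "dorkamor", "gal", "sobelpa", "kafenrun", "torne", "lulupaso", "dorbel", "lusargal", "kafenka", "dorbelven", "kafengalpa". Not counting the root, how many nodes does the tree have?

For each word, the new-node count is its length minus the longest prefix already in the trie:
  "luludorso" → 9 new (l, u, l, u, d, o, r, s, o)
  "lululudormor" → prefix "lulu" already present; 8 new (l, u, d, o, r, m, o, r)
  "dortortor" → 9 new (d, o, r, t, o, r, t, o, r)
  "fen" → 3 new (f, e, n)
  "kafentortavi" → 12 new (k, a, f, e, n, t, o, r, t, a, v, i)
  "dortamor" → prefix "dort" already present; 4 new (a, m, o, r)
  "dorkamor" → prefix "dor" already present; 5 new (k, a, m, o, r)
  "gal" → 3 new (g, a, l)
  "sobelpa" → 7 new (s, o, b, e, l, p, a)
  "kafenrun" → prefix "kafen" already present; 3 new (r, u, n)
  "torne" → 5 new (t, o, r, n, e)
  "lulupaso" → prefix "lulu" already present; 4 new (p, a, s, o)
  "dorbel" → prefix "dor" already present; 3 new (b, e, l)
  "lusargal" → prefix "lu" already present; 6 new (s, a, r, g, a, l)
  "kafenka" → prefix "kafen" already present; 2 new (k, a)
  "dorbelven" → prefix "dorbel" already present; 3 new (v, e, n)
  "kafengalpa" → prefix "kafen" already present; 5 new (g, a, l, p, a)
Total nodes = 9 + 8 + 9 + 3 + 12 + 4 + 5 + 3 + 7 + 3 + 5 + 4 + 3 + 6 + 2 + 3 + 5 = 91

91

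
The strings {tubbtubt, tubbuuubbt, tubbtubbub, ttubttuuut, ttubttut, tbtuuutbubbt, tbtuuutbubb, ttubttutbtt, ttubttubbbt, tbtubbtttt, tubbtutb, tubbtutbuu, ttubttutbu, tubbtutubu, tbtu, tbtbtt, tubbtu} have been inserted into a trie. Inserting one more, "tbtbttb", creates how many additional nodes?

1

Walking "tbtbttb" from the root, the first 6 characters ("tbtbtt") follow existing edges; "b" is the first miss.
So 7 − 6 = 1 new nodes.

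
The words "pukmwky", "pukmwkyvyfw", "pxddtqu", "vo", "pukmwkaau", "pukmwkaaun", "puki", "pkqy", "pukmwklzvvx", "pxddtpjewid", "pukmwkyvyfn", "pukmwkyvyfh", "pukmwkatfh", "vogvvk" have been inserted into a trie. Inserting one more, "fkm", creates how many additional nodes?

Nothing in the trie begins with "f"; the whole of "fkm" is new.
3 − 0 = 3 new nodes.

3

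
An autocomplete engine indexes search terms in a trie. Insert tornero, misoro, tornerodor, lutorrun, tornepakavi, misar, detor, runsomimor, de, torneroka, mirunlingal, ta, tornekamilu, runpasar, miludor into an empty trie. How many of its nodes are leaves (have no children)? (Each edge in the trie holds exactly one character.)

Leaves are exactly the stored words that no other stored word extends.
Those words: "detor", "lutorrun", "miludor", "mirunlingal", "misar", "misoro", "runpasar", "runsomimor", "ta", "tornekamilu", "tornepakavi", "tornerodor", "torneroka"
Leaf count: 13

13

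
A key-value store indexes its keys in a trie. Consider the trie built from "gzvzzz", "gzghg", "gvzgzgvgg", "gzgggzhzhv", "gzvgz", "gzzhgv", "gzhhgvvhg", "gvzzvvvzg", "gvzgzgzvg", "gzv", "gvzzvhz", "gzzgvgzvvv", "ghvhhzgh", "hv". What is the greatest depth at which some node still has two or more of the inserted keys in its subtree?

6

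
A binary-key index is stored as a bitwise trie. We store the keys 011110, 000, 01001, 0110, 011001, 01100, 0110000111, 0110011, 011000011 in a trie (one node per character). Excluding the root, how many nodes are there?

20

Trace insertions, counting only characters that open a new branch:
  "011110" → 6 new (0, 1, 1, 1, 1, 0)
  "000" → prefix "0" already present; 2 new (0, 0)
  "01001" → prefix "01" already present; 3 new (0, 0, 1)
  "0110" → prefix "011" already present; 1 new (0)
  "011001" → prefix "0110" already present; 2 new (0, 1)
  "01100" → prefix "01100" already present; 0 new (none)
  "0110000111" → prefix "01100" already present; 5 new (0, 0, 1, 1, 1)
  "0110011" → prefix "011001" already present; 1 new (1)
  "011000011" → prefix "011000011" already present; 0 new (none)
Total nodes = 6 + 2 + 3 + 1 + 2 + 0 + 5 + 1 + 0 = 20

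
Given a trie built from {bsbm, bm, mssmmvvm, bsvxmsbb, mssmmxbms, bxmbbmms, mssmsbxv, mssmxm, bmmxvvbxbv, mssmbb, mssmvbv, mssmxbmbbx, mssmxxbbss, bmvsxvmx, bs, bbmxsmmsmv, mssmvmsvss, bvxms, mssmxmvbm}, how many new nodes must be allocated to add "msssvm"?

3

The longest prefix of "msssvm" already in the trie is "mss" (length 3).
New nodes needed: |"msssvm"| − 3 = 6 − 3 = 3.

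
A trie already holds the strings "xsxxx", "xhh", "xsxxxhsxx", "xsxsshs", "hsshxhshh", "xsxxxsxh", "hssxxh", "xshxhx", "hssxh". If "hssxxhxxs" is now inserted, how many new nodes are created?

3

Walking "hssxxhxxs" from the root, the first 6 characters ("hssxxh") follow existing edges; "x" is the first miss.
So 9 − 6 = 3 new nodes.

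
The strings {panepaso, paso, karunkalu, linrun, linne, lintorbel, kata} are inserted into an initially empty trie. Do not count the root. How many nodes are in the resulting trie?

Trie structure (* marks end of a word):
(root)
├─ k
│  └─ a
│     ├─ r
│     │  └─ u
│     │     └─ n
│     │        └─ k
│     │           └─ a
│     │              └─ l
│     │                 └─ u *
│     └─ t
│        └─ a *
├─ l
│  └─ i
│     └─ n
│        ├─ n
│        │  └─ e *
│        ├─ r
│        │  └─ u
│        │     └─ n *
│        └─ t
│           └─ o
│              └─ r
│                 └─ b
│                    └─ e
│                       └─ l *
└─ p
   └─ a
      ├─ n
      │  └─ e
      │     └─ p
      │        └─ a
      │           └─ s
      │              └─ o *
      └─ s
         └─ o *
Counting every labelled node above: 35.

35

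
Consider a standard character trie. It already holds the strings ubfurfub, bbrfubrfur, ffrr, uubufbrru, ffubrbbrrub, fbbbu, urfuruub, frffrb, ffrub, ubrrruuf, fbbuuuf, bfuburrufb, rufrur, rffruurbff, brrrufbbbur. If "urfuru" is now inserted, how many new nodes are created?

Every character of "urfuru" already lies on an existing path (it is a prefix of some stored word).
No new nodes are needed: 0.

0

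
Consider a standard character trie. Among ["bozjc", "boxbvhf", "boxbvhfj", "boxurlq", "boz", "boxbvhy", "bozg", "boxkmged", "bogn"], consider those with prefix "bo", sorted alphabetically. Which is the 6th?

boxurlq

Filter for "bo…" and sort: "bogn", "boxbvhf", "boxbvhfj", "boxbvhy", "boxkmged", "boxurlq", "boz", "bozg", "bozjc"
The 6th is boxurlq.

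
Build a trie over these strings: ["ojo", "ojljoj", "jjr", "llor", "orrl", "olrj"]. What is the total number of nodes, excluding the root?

20

Insert word by word; a character creates a node only if that edge doesn't already exist:
  "ojo" → 3 new (o, j, o)
  "ojljoj" → prefix "oj" already present; 4 new (l, j, o, j)
  "jjr" → 3 new (j, j, r)
  "llor" → 4 new (l, l, o, r)
  "orrl" → prefix "o" already present; 3 new (r, r, l)
  "olrj" → prefix "o" already present; 3 new (l, r, j)
Total nodes = 3 + 4 + 3 + 4 + 3 + 3 = 20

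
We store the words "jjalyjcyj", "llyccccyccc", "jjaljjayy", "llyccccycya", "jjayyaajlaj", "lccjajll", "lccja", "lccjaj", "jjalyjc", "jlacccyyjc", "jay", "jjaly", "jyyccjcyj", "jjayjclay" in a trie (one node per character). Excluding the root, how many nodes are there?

66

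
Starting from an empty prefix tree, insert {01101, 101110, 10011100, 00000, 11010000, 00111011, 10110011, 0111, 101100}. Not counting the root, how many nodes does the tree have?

39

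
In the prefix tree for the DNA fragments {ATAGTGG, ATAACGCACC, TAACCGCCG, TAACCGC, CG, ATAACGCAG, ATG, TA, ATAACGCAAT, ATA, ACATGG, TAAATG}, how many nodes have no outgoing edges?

9

Leaves are exactly the stored words that no other stored word extends.
Those words: "ACATGG", "ATAACGCAAT", "ATAACGCACC", "ATAACGCAG", "ATAGTGG", "ATG", "CG", "TAAATG", "TAACCGCCG"
Leaf count: 9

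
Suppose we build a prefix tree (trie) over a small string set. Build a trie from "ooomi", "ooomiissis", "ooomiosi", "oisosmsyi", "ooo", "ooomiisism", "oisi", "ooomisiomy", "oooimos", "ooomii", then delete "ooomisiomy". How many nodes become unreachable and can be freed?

5

A node on "ooomisiomy"'s path can go only if nothing else ends at it or branches off below it.
The suffix "siomy" (5 nodes) is used only by "ooomisiomy"; the node for "ooomi" still has the child "i", so pruning stops there.
Nodes removed: 5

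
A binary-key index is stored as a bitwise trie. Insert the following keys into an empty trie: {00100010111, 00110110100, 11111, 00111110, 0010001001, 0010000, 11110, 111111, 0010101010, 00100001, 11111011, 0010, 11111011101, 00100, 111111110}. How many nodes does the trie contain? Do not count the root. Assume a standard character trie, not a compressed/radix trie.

49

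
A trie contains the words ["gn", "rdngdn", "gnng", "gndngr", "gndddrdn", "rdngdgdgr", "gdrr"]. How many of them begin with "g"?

Filter for entries beginning with "g":
Matches: "gdrr", "gn", "gndddrdn", "gndngr", "gnng"
Count: 5

5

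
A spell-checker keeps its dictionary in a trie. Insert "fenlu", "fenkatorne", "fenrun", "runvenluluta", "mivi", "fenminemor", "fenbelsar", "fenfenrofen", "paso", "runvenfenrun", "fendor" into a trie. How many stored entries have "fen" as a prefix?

Filter for entries beginning with "fen":
Matches: "fenbelsar", "fendor", "fenfenrofen", "fenkatorne", "fenlu", "fenminemor", "fenrun"
Count: 7

7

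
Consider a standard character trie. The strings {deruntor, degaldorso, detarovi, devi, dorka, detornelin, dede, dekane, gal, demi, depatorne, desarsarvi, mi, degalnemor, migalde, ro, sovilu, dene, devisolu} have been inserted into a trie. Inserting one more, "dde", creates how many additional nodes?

Walking "dde" from the root, the first 1 characters ("d") follow existing edges; "d" is the first miss.
So 3 − 1 = 2 new nodes.

2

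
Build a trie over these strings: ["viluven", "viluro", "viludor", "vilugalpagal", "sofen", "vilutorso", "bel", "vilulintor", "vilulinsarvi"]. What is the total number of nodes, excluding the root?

For each word, the new-node count is its length minus the longest prefix already in the trie:
  "viluven" → 7 new (v, i, l, u, v, e, n)
  "viluro" → prefix "vilu" already present; 2 new (r, o)
  "viludor" → prefix "vilu" already present; 3 new (d, o, r)
  "vilugalpagal" → prefix "vilu" already present; 8 new (g, a, l, p, a, g, a, l)
  "sofen" → 5 new (s, o, f, e, n)
  "vilutorso" → prefix "vilu" already present; 5 new (t, o, r, s, o)
  "bel" → 3 new (b, e, l)
  "vilulintor" → prefix "vilu" already present; 6 new (l, i, n, t, o, r)
  "vilulinsarvi" → prefix "vilulin" already present; 5 new (s, a, r, v, i)
Total nodes = 7 + 2 + 3 + 8 + 5 + 5 + 3 + 6 + 5 = 44

44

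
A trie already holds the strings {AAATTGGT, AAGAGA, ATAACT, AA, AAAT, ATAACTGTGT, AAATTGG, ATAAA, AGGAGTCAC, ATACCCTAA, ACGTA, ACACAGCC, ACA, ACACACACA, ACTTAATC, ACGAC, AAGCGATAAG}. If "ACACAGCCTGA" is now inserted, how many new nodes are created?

Walking "ACACAGCCTGA" from the root, the first 8 characters ("ACACAGCC") follow existing edges; "T" is the first miss.
New nodes needed: |"ACACAGCCTGA"| − 8 = 11 − 8 = 3.

3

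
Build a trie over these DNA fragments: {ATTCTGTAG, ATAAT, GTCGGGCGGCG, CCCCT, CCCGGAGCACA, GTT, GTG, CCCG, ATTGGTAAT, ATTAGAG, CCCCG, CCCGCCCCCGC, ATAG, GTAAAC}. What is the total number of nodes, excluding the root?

For each word, the new-node count is its length minus the longest prefix already in the trie:
  "ATTCTGTAG" → 9 new (A, T, T, C, T, G, T, A, G)
  "ATAAT" → prefix "AT" already present; 3 new (A, A, T)
  "GTCGGGCGGCG" → 11 new (G, T, C, G, G, G, C, G, G, C, G)
  "CCCCT" → 5 new (C, C, C, C, T)
  "CCCGGAGCACA" → prefix "CCC" already present; 8 new (G, G, A, G, C, A, C, A)
  "GTT" → prefix "GT" already present; 1 new (T)
  "GTG" → prefix "GT" already present; 1 new (G)
  "CCCG" → prefix "CCCG" already present; 0 new (none)
  "ATTGGTAAT" → prefix "ATT" already present; 6 new (G, G, T, A, A, T)
  "ATTAGAG" → prefix "ATT" already present; 4 new (A, G, A, G)
  "CCCCG" → prefix "CCCC" already present; 1 new (G)
  "CCCGCCCCCGC" → prefix "CCCG" already present; 7 new (C, C, C, C, C, G, C)
  "ATAG" → prefix "ATA" already present; 1 new (G)
  "GTAAAC" → prefix "GT" already present; 4 new (A, A, A, C)
Total nodes = 9 + 3 + 11 + 5 + 8 + 1 + 1 + 0 + 6 + 4 + 1 + 7 + 1 + 4 = 61

61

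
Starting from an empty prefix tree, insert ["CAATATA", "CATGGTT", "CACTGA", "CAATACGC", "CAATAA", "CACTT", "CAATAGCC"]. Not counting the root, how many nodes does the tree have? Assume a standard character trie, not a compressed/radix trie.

24

Trie structure (* marks end of a word):
(root)
└─ C
   └─ A
      ├─ A
      │  └─ T
      │     └─ A
      │        ├─ A *
      │        ├─ C
      │        │  └─ G
      │        │     └─ C *
      │        ├─ G
      │        │  └─ C
      │        │     └─ C *
      │        └─ T
      │           └─ A *
      ├─ C
      │  └─ T
      │     ├─ G
      │     │  └─ A *
      │     └─ T *
      └─ T
         └─ G
            └─ G
               └─ T
                  └─ T *
Counting every labelled node above: 24.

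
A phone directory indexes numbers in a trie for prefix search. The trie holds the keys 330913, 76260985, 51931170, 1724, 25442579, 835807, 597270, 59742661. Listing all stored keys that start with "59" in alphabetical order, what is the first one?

Words with prefix "59", in lexicographic order: "597270", "59742661"
The 1st is 597270.

597270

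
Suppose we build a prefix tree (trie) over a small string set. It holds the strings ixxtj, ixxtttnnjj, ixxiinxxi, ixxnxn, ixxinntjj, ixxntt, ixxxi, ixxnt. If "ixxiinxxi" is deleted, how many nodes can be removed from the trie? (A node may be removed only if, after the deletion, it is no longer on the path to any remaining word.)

Walk "ixxiinxxi" from the leaf back toward the root, removing each node that no remaining word uses.
The suffix "inxxi" (5 nodes) is used only by "ixxiinxxi"; the node for "ixxi" still has the child "n", so pruning stops there.
Nodes removed: 5

5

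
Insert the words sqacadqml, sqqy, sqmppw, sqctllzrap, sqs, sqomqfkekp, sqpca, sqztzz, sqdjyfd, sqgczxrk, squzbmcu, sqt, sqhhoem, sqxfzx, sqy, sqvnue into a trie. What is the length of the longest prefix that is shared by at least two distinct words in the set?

2

The deepest shared node is where two words last agree before diverging.
e.g. "sqacadqml" and "sqctllzrap" share the prefix "sq" of length 2; no pair shares a longer one.
Longest shared-prefix length: 2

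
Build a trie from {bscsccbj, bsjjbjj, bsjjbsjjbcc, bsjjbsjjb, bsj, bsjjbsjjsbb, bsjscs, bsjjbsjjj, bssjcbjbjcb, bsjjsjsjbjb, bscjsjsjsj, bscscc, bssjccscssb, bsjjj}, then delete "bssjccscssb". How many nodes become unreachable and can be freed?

6

Walk "bssjccscssb" from the leaf back toward the root, removing each node that no remaining word uses.
The suffix "cscssb" (6 nodes) is used only by "bssjccscssb"; the node for "bssjc" still has the child "b", so pruning stops there.
Nodes removed: 6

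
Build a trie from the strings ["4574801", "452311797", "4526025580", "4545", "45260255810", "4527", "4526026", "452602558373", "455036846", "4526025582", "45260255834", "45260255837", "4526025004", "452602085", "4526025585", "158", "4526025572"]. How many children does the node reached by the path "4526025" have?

Follow the path "4526025" to its node, then look at its outgoing edges.
Characters that immediately follow "4526025" among the stored strings: {0, 5}.
That node has 2 child edges.

2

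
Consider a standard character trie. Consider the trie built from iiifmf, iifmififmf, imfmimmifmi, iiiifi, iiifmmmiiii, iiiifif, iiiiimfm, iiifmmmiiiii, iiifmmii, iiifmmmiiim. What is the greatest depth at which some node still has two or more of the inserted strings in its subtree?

Equivalently: take the maximum, over all pairs, of their longest common prefix length.
"iiifmmmiiii" and "iiifmmmiiiii" agree on "iiifmmmiiii" (11 characters) before diverging; nothing deeper is shared.
Longest shared-prefix length: 11

11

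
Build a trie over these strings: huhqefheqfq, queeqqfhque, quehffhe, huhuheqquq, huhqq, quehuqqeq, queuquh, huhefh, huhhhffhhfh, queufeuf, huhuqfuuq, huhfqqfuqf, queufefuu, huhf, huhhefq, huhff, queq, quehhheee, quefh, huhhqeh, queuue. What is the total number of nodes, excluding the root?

91

For each word, the new-node count is its length minus the longest prefix already in the trie:
  "huhqefheqfq" → 11 new (h, u, h, q, e, f, h, e, q, f, q)
  "queeqqfhque" → 11 new (q, u, e, e, q, q, f, h, q, u, e)
  "quehffhe" → prefix "que" already present; 5 new (h, f, f, h, e)
  "huhuheqquq" → prefix "huh" already present; 7 new (u, h, e, q, q, u, q)
  "huhqq" → prefix "huhq" already present; 1 new (q)
  "quehuqqeq" → prefix "queh" already present; 5 new (u, q, q, e, q)
  "queuquh" → prefix "que" already present; 4 new (u, q, u, h)
  "huhefh" → prefix "huh" already present; 3 new (e, f, h)
  "huhhhffhhfh" → prefix "huh" already present; 8 new (h, h, f, f, h, h, f, h)
  "queufeuf" → prefix "queu" already present; 4 new (f, e, u, f)
  "huhuqfuuq" → prefix "huhu" already present; 5 new (q, f, u, u, q)
  "huhfqqfuqf" → prefix "huh" already present; 7 new (f, q, q, f, u, q, f)
  "queufefuu" → prefix "queufe" already present; 3 new (f, u, u)
  "huhf" → prefix "huhf" already present; 0 new (none)
  "huhhefq" → prefix "huhh" already present; 3 new (e, f, q)
  "huhff" → prefix "huhf" already present; 1 new (f)
  "queq" → prefix "que" already present; 1 new (q)
  "quehhheee" → prefix "queh" already present; 5 new (h, h, e, e, e)
  "quefh" → prefix "que" already present; 2 new (f, h)
  "huhhqeh" → prefix "huhh" already present; 3 new (q, e, h)
  "queuue" → prefix "queu" already present; 2 new (u, e)
Total nodes = 11 + 11 + 5 + 7 + 1 + 5 + 4 + 3 + 8 + 4 + 5 + 7 + 3 + 0 + 3 + 1 + 1 + 5 + 2 + 3 + 2 = 91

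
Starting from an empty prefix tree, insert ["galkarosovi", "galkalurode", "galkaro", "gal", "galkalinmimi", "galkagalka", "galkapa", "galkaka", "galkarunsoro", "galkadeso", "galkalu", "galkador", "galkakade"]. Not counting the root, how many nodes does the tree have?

46

Trace insertions, counting only characters that open a new branch:
  "galkarosovi" → 11 new (g, a, l, k, a, r, o, s, o, v, i)
  "galkalurode" → prefix "galka" already present; 6 new (l, u, r, o, d, e)
  "galkaro" → prefix "galkaro" already present; 0 new (none)
  "gal" → prefix "gal" already present; 0 new (none)
  "galkalinmimi" → prefix "galkal" already present; 6 new (i, n, m, i, m, i)
  "galkagalka" → prefix "galka" already present; 5 new (g, a, l, k, a)
  "galkapa" → prefix "galka" already present; 2 new (p, a)
  "galkaka" → prefix "galka" already present; 2 new (k, a)
  "galkarunsoro" → prefix "galkar" already present; 6 new (u, n, s, o, r, o)
  "galkadeso" → prefix "galka" already present; 4 new (d, e, s, o)
  "galkalu" → prefix "galkalu" already present; 0 new (none)
  "galkador" → prefix "galkad" already present; 2 new (o, r)
  "galkakade" → prefix "galkaka" already present; 2 new (d, e)
Total nodes = 11 + 6 + 0 + 0 + 6 + 5 + 2 + 2 + 6 + 4 + 0 + 2 + 2 = 46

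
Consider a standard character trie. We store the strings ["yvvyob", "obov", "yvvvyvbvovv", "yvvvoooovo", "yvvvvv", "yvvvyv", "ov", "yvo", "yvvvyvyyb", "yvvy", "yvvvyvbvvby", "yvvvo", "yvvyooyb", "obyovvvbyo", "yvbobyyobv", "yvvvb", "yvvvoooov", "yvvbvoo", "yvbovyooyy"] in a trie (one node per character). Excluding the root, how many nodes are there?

Insert word by word; a character creates a node only if that edge doesn't already exist:
  "yvvyob" → 6 new (y, v, v, y, o, b)
  "obov" → 4 new (o, b, o, v)
  "yvvvyvbvovv" → prefix "yvv" already present; 8 new (v, y, v, b, v, o, v, v)
  "yvvvoooovo" → prefix "yvvv" already present; 6 new (o, o, o, o, v, o)
  "yvvvvv" → prefix "yvvv" already present; 2 new (v, v)
  "yvvvyv" → prefix "yvvvyv" already present; 0 new (none)
  "ov" → prefix "o" already present; 1 new (v)
  "yvo" → prefix "yv" already present; 1 new (o)
  "yvvvyvyyb" → prefix "yvvvyv" already present; 3 new (y, y, b)
  "yvvy" → prefix "yvvy" already present; 0 new (none)
  "yvvvyvbvvby" → prefix "yvvvyvbv" already present; 3 new (v, b, y)
  "yvvvo" → prefix "yvvvo" already present; 0 new (none)
  "yvvyooyb" → prefix "yvvyo" already present; 3 new (o, y, b)
  "obyovvvbyo" → prefix "ob" already present; 8 new (y, o, v, v, v, b, y, o)
  "yvbobyyobv" → prefix "yv" already present; 8 new (b, o, b, y, y, o, b, v)
  "yvvvb" → prefix "yvvv" already present; 1 new (b)
  "yvvvoooov" → prefix "yvvvoooov" already present; 0 new (none)
  "yvvbvoo" → prefix "yvv" already present; 4 new (b, v, o, o)
  "yvbovyooyy" → prefix "yvbo" already present; 6 new (v, y, o, o, y, y)
Total nodes = 6 + 4 + 8 + 6 + 2 + 0 + 1 + 1 + 3 + 0 + 3 + 0 + 3 + 8 + 8 + 1 + 0 + 4 + 6 = 64

64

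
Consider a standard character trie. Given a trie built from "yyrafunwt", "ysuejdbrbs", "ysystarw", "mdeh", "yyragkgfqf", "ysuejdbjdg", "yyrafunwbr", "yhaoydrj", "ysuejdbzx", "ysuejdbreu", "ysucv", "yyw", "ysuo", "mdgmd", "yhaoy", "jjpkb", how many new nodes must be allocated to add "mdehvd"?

2

Walking "mdehvd" from the root, the first 4 characters ("mdeh") follow existing edges; "v" is the first miss.
Each of the 2 remaining characters creates one node.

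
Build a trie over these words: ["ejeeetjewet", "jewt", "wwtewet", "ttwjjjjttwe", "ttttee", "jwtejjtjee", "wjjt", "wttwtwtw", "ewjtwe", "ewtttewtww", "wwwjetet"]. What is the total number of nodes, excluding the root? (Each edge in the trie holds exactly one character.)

75

Count nodes per top-level branch (shared prefixes stored once):
  'e'-branch (ejeeetjewet, ewjtwe, ewtttewtww): 24 nodes
  'j'-branch (jewt, jwtejjtjee): 13 nodes
  't'-branch (ttttee, ttwjjjjttwe): 15 nodes
  'w'-branch (wjjt, wttwtwtw, wwtewet, wwwjetet): 23 nodes
Sum: 75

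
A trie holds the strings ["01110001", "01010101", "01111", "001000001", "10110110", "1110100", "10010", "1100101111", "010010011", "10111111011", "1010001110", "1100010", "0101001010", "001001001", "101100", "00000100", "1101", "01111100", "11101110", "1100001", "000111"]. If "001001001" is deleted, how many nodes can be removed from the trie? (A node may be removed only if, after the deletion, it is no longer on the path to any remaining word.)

4

A node on "001001001"'s path can go only if nothing else ends at it or branches off below it.
The suffix "1001" (4 nodes) is used only by "001001001"; the node for "00100" still has the child "0", so pruning stops there.
Nodes removed: 4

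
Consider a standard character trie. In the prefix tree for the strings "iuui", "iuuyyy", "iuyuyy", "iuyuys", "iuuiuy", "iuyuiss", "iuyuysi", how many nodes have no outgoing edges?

Leaves are exactly the stored words that no other stored word extends.
Those words: "iuuiuy", "iuuyyy", "iuyuiss", "iuyuysi", "iuyuyy"
Leaf count: 5

5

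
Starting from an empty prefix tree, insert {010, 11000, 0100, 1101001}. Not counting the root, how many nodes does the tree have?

Trie structure (* marks end of a word):
(root)
├─ 0
│  └─ 1
│     └─ 0 *
│        └─ 0 *
└─ 1
   └─ 1
      └─ 0
         ├─ 0
         │  └─ 0 *
         └─ 1
            └─ 0
               └─ 0
                  └─ 1 *
Counting every labelled node above: 13.

13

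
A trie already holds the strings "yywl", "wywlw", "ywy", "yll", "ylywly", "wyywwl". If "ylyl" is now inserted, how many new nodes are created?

1

"yly" is already a path in the trie; the remaining "l" must be added.
So 4 − 3 = 1 new nodes.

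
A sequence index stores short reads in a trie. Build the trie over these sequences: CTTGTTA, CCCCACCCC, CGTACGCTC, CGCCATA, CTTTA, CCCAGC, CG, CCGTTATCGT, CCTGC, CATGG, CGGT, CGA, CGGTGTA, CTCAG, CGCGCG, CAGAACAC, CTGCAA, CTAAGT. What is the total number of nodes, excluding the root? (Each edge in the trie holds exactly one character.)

Insert word by word; a character creates a node only if that edge doesn't already exist:
  "CTTGTTA" → 7 new (C, T, T, G, T, T, A)
  "CCCCACCCC" → prefix "C" already present; 8 new (C, C, C, A, C, C, C, C)
  "CGTACGCTC" → prefix "C" already present; 8 new (G, T, A, C, G, C, T, C)
  "CGCCATA" → prefix "CG" already present; 5 new (C, C, A, T, A)
  "CTTTA" → prefix "CTT" already present; 2 new (T, A)
  "CCCAGC" → prefix "CCC" already present; 3 new (A, G, C)
  "CG" → prefix "CG" already present; 0 new (none)
  "CCGTTATCGT" → prefix "CC" already present; 8 new (G, T, T, A, T, C, G, T)
  "CCTGC" → prefix "CC" already present; 3 new (T, G, C)
  "CATGG" → prefix "C" already present; 4 new (A, T, G, G)
  "CGGT" → prefix "CG" already present; 2 new (G, T)
  "CGA" → prefix "CG" already present; 1 new (A)
  "CGGTGTA" → prefix "CGGT" already present; 3 new (G, T, A)
  "CTCAG" → prefix "CT" already present; 3 new (C, A, G)
  "CGCGCG" → prefix "CGC" already present; 3 new (G, C, G)
  "CAGAACAC" → prefix "CA" already present; 6 new (G, A, A, C, A, C)
  "CTGCAA" → prefix "CT" already present; 4 new (G, C, A, A)
  "CTAAGT" → prefix "CT" already present; 4 new (A, A, G, T)
Total nodes = 7 + 8 + 8 + 5 + 2 + 3 + 0 + 8 + 3 + 4 + 2 + 1 + 3 + 3 + 3 + 6 + 4 + 4 = 74

74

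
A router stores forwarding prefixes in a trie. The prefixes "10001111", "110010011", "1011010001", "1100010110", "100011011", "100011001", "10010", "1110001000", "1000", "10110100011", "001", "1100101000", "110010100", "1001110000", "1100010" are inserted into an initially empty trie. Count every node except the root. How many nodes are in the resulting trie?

59

Insert word by word; a character creates a node only if that edge doesn't already exist:
  "10001111" → 8 new (1, 0, 0, 0, 1, 1, 1, 1)
  "110010011" → prefix "1" already present; 8 new (1, 0, 0, 1, 0, 0, 1, 1)
  "1011010001" → prefix "10" already present; 8 new (1, 1, 0, 1, 0, 0, 0, 1)
  "1100010110" → prefix "1100" already present; 6 new (0, 1, 0, 1, 1, 0)
  "100011011" → prefix "100011" already present; 3 new (0, 1, 1)
  "100011001" → prefix "1000110" already present; 2 new (0, 1)
  "10010" → prefix "100" already present; 2 new (1, 0)
  "1110001000" → prefix "11" already present; 8 new (1, 0, 0, 0, 1, 0, 0, 0)
  "1000" → prefix "1000" already present; 0 new (none)
  "10110100011" → prefix "1011010001" already present; 1 new (1)
  "001" → 3 new (0, 0, 1)
  "1100101000" → prefix "110010" already present; 4 new (1, 0, 0, 0)
  "110010100" → prefix "110010100" already present; 0 new (none)
  "1001110000" → prefix "1001" already present; 6 new (1, 1, 0, 0, 0, 0)
  "1100010" → prefix "1100010" already present; 0 new (none)
Total nodes = 8 + 8 + 8 + 6 + 3 + 2 + 2 + 8 + 0 + 1 + 3 + 4 + 0 + 6 + 0 = 59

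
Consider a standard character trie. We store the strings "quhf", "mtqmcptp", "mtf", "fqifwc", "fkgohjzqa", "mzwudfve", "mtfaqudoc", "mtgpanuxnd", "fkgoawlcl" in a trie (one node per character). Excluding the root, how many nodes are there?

Insert word by word; a character creates a node only if that edge doesn't already exist:
  "quhf" → 4 new (q, u, h, f)
  "mtqmcptp" → 8 new (m, t, q, m, c, p, t, p)
  "mtf" → prefix "mt" already present; 1 new (f)
  "fqifwc" → 6 new (f, q, i, f, w, c)
  "fkgohjzqa" → prefix "f" already present; 8 new (k, g, o, h, j, z, q, a)
  "mzwudfve" → prefix "m" already present; 7 new (z, w, u, d, f, v, e)
  "mtfaqudoc" → prefix "mtf" already present; 6 new (a, q, u, d, o, c)
  "mtgpanuxnd" → prefix "mt" already present; 8 new (g, p, a, n, u, x, n, d)
  "fkgoawlcl" → prefix "fkgo" already present; 5 new (a, w, l, c, l)
Total nodes = 4 + 8 + 1 + 6 + 8 + 7 + 6 + 8 + 5 = 53

53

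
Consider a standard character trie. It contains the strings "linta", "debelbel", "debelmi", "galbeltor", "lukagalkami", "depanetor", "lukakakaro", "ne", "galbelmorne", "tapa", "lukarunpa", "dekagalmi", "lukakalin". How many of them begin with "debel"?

2

Filter for entries beginning with "debel":
Matches: "debelbel", "debelmi"
Count: 2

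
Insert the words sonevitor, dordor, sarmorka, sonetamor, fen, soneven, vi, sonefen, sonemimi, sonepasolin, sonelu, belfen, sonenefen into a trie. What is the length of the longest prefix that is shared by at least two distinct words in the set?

5

Look for the deepest trie node that still has at least two words in its subtree.
"soneven" and "sonevitor" agree on "sonev" (5 characters) before diverging; nothing deeper is shared.
Longest shared-prefix length: 5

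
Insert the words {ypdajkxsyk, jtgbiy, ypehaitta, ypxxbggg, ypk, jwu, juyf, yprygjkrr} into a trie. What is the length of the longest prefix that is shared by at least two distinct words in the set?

2

The deepest shared node is where two words last agree before diverging.
"ypdajkxsyk" and "ypehaitta" agree on "yp" (2 characters) before diverging; nothing deeper is shared.
Longest shared-prefix length: 2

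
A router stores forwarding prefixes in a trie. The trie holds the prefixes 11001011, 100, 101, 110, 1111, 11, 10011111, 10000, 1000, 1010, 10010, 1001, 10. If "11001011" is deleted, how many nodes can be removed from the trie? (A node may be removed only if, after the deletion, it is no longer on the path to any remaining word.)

A node on "11001011"'s path can go only if nothing else ends at it or branches off below it.
The suffix "01011" (5 nodes) is used only by "11001011"; "110" is itself a stored word, so pruning stops there.
Nodes removed: 5

5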